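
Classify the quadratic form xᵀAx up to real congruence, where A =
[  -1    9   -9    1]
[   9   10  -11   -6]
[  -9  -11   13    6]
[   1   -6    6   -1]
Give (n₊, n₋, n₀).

step 0: pivot -1 → sign −
step 1: pivot 91 → sign +
step 2: pivot 90/91 → sign +
step 3: pivot -1/10 → sign −
signature = (2, 2, 0)

Answer: (2, 2, 0)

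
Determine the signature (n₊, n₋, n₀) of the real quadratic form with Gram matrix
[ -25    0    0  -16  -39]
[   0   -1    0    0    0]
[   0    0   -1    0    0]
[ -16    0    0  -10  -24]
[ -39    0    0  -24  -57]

step 0: pivot -25 → sign −
step 1: pivot -1 → sign −
step 2: pivot -1 → sign −
step 3: pivot 6/25 → sign +
step 4: row/col 4 already zero → sign 0
signature = (1, 3, 1)

Answer: (1, 3, 1)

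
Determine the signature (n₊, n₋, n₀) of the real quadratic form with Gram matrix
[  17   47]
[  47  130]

step 0: pivot 17 → sign +
step 1: pivot 1/17 → sign +
signature = (2, 0, 0)

Answer: (2, 0, 0)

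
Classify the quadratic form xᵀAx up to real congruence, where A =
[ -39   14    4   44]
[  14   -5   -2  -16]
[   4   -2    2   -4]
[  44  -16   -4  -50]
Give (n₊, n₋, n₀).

Answer: (1, 3, 0)

Derivation:
step 0: pivot -39 → sign −
step 1: pivot 1/39 → sign +
step 2: pivot -10 → sign −
step 3: pivot -2/5 → sign −
signature = (1, 3, 0)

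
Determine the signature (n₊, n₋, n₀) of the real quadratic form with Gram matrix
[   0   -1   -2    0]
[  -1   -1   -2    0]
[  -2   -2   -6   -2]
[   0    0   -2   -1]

step 0: pivot -1 → sign −
step 1: pivot 1 → sign +
step 2: pivot -2 → sign −
step 3: pivot 1 → sign +
signature = (2, 2, 0)

Answer: (2, 2, 0)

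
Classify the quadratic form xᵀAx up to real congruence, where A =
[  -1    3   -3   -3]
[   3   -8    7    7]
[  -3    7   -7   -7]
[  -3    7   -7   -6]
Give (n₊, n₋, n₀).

step 0: pivot -1 → sign −
step 1: pivot 1 → sign +
step 2: pivot -2 → sign −
step 3: pivot 1 → sign +
signature = (2, 2, 0)

Answer: (2, 2, 0)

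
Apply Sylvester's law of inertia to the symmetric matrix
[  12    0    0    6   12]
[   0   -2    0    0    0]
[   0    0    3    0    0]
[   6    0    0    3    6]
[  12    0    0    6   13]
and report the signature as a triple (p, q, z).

step 0: pivot 12 → sign +
step 1: pivot -2 → sign −
step 2: pivot 3 → sign +
step 3: pivot 1 → sign +
step 4: row/col 4 already zero → sign 0
signature = (3, 1, 1)

Answer: (3, 1, 1)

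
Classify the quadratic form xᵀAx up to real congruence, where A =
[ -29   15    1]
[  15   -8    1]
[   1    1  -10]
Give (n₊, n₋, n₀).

step 0: pivot -29 → sign −
step 1: pivot -7/29 → sign −
step 2: pivot -3/7 → sign −
signature = (0, 3, 0)

Answer: (0, 3, 0)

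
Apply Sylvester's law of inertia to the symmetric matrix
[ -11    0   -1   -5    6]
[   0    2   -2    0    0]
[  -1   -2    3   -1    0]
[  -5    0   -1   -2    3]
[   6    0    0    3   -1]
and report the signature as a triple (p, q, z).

Answer: (3, 1, 1)

Derivation:
step 0: pivot -11 → sign −
step 1: pivot 2 → sign +
step 2: pivot 12/11 → sign +
step 3: pivot 2 → sign +
step 4: row/col 4 already zero → sign 0
signature = (3, 1, 1)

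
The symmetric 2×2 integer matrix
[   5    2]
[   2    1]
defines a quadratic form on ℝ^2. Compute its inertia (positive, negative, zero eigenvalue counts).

step 0: pivot 5 → sign +
step 1: pivot 1/5 → sign +
signature = (2, 0, 0)

Answer: (2, 0, 0)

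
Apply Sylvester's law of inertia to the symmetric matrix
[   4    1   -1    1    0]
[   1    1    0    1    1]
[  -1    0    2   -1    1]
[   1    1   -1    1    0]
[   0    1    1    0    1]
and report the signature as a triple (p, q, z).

step 0: pivot 4 → sign +
step 1: pivot 3/4 → sign +
step 2: pivot 5/3 → sign +
step 3: pivot -3/5 → sign −
step 4: row/col 4 already zero → sign 0
signature = (3, 1, 1)

Answer: (3, 1, 1)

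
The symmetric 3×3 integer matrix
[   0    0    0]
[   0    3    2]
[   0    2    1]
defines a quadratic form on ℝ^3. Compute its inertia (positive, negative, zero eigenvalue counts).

Answer: (1, 1, 1)

Derivation:
step 0: pivot 3 → sign +
step 1: pivot -1/3 → sign −
step 2: row/col 2 already zero → sign 0
signature = (1, 1, 1)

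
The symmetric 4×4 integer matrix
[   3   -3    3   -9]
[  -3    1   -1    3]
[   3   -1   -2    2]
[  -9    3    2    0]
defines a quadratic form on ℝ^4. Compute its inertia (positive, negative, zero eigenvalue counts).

step 0: pivot 3 → sign +
step 1: pivot -2 → sign −
step 2: pivot -3 → sign −
step 3: pivot -2/3 → sign −
signature = (1, 3, 0)

Answer: (1, 3, 0)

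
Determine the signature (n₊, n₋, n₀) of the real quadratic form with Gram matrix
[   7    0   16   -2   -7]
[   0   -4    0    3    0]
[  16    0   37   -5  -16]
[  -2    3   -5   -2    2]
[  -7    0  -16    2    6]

step 0: pivot 7 → sign +
step 1: pivot -4 → sign −
step 2: pivot 3/7 → sign +
step 3: pivot -3/4 → sign −
step 4: pivot -1 → sign −
signature = (2, 3, 0)

Answer: (2, 3, 0)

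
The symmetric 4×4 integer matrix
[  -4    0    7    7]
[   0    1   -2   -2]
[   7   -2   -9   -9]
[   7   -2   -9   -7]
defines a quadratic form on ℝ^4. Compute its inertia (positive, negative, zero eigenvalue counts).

Answer: (2, 2, 0)

Derivation:
step 0: pivot -4 → sign −
step 1: pivot 1 → sign +
step 2: pivot -3/4 → sign −
step 3: pivot 2 → sign +
signature = (2, 2, 0)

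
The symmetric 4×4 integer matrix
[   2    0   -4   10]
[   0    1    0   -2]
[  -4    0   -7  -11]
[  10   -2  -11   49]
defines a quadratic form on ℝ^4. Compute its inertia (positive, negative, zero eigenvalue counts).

Answer: (3, 1, 0)

Derivation:
step 0: pivot 2 → sign +
step 1: pivot 1 → sign +
step 2: pivot -15 → sign −
step 3: pivot 2/5 → sign +
signature = (3, 1, 0)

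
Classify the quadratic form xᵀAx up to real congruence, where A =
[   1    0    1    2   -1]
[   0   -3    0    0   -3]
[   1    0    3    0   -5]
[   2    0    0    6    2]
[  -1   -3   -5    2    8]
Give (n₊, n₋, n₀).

step 0: pivot 1 → sign +
step 1: pivot -3 → sign −
step 2: pivot 2 → sign +
step 3: pivot 2 → sign +
step 4: row/col 4 already zero → sign 0
signature = (3, 1, 1)

Answer: (3, 1, 1)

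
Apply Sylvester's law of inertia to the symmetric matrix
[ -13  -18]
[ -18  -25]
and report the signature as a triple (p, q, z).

Answer: (0, 2, 0)

Derivation:
step 0: pivot -13 → sign −
step 1: pivot -1/13 → sign −
signature = (0, 2, 0)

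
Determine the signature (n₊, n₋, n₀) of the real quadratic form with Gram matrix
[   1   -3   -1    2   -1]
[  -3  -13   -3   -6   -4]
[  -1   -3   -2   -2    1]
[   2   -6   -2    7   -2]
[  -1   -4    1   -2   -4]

step 0: pivot 1 → sign +
step 1: pivot -22 → sign −
step 2: pivot -15/11 → sign −
step 3: pivot 3 → sign +
step 4: pivot -1/10 → sign −
signature = (2, 3, 0)

Answer: (2, 3, 0)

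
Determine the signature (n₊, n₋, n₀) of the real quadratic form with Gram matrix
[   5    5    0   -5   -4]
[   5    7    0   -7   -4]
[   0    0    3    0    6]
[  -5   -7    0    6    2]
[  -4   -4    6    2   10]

Answer: (3, 2, 0)

Derivation:
step 0: pivot 5 → sign +
step 1: pivot 2 → sign +
step 2: pivot 3 → sign +
step 3: pivot -1 → sign −
step 4: pivot -6/5 → sign −
signature = (3, 2, 0)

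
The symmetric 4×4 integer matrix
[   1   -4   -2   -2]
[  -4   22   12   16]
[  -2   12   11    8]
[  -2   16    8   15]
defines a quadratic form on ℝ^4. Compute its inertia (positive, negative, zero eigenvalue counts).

step 0: pivot 1 → sign +
step 1: pivot 6 → sign +
step 2: pivot 13/3 → sign +
step 3: pivot -1/13 → sign −
signature = (3, 1, 0)

Answer: (3, 1, 0)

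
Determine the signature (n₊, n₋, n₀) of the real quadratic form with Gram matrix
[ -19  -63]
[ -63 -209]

Answer: (0, 2, 0)

Derivation:
step 0: pivot -19 → sign −
step 1: pivot -2/19 → sign −
signature = (0, 2, 0)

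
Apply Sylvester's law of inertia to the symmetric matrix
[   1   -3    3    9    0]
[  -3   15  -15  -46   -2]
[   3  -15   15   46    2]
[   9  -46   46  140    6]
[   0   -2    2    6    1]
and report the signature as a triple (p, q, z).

Answer: (3, 1, 1)

Derivation:
step 0: pivot 1 → sign +
step 1: pivot 6 → sign +
step 2: pivot -7/6 → sign −
step 3: pivot 3/7 → sign +
step 4: row/col 4 already zero → sign 0
signature = (3, 1, 1)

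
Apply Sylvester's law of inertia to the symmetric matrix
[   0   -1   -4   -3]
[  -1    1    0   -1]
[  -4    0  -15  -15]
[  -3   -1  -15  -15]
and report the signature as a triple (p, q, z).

Answer: (2, 2, 0)

Derivation:
step 0: pivot 1 → sign +
step 1: pivot -1 → sign −
step 2: pivot 1 → sign +
step 3: pivot -1 → sign −
signature = (2, 2, 0)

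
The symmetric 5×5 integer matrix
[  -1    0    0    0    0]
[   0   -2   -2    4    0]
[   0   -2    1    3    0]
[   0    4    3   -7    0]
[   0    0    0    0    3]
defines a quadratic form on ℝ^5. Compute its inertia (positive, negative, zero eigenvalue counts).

Answer: (3, 2, 0)

Derivation:
step 0: pivot -1 → sign −
step 1: pivot -2 → sign −
step 2: pivot 3 → sign +
step 3: pivot 2/3 → sign +
step 4: pivot 3 → sign +
signature = (3, 2, 0)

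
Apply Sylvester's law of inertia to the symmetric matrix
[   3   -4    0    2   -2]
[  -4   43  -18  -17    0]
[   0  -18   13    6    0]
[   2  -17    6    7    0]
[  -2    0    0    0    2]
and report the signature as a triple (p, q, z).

step 0: pivot 3 → sign +
step 1: pivot 113/3 → sign +
step 2: pivot 497/113 → sign +
step 3: pivot 24/497 → sign +
step 4: row/col 4 already zero → sign 0
signature = (4, 0, 1)

Answer: (4, 0, 1)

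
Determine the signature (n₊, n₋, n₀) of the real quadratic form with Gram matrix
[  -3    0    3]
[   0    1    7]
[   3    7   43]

Answer: (1, 2, 0)

Derivation:
step 0: pivot -3 → sign −
step 1: pivot 1 → sign +
step 2: pivot -3 → sign −
signature = (1, 2, 0)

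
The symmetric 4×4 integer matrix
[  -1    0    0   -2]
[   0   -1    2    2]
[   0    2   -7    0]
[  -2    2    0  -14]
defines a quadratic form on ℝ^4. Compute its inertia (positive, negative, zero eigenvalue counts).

Answer: (0, 4, 0)

Derivation:
step 0: pivot -1 → sign −
step 1: pivot -1 → sign −
step 2: pivot -3 → sign −
step 3: pivot -2/3 → sign −
signature = (0, 4, 0)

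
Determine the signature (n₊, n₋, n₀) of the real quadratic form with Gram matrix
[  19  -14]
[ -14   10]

step 0: pivot 19 → sign +
step 1: pivot -6/19 → sign −
signature = (1, 1, 0)

Answer: (1, 1, 0)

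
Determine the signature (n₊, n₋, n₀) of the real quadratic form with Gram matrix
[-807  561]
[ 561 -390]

Answer: (0, 2, 0)

Derivation:
step 0: pivot -807 → sign −
step 1: pivot -3/269 → sign −
signature = (0, 2, 0)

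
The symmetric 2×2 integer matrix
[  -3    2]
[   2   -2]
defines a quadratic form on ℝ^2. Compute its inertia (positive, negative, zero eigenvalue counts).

step 0: pivot -3 → sign −
step 1: pivot -2/3 → sign −
signature = (0, 2, 0)

Answer: (0, 2, 0)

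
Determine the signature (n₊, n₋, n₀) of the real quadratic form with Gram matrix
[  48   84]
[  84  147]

Answer: (1, 0, 1)

Derivation:
step 0: pivot 48 → sign +
step 1: row/col 1 already zero → sign 0
signature = (1, 0, 1)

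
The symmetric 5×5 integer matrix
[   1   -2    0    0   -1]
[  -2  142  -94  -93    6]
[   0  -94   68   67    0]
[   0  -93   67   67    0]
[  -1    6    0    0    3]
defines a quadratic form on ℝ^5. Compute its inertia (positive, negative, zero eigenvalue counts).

Answer: (4, 1, 0)

Derivation:
step 0: pivot 1 → sign +
step 1: pivot 138 → sign +
step 2: pivot 274/69 → sign +
step 3: pivot 265/274 → sign +
step 4: pivot -6/265 → sign −
signature = (4, 1, 0)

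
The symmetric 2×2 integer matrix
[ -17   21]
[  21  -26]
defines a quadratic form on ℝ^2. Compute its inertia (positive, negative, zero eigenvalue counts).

step 0: pivot -17 → sign −
step 1: pivot -1/17 → sign −
signature = (0, 2, 0)

Answer: (0, 2, 0)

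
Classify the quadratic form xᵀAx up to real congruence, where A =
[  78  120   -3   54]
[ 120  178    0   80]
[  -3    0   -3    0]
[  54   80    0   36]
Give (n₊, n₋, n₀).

step 0: pivot 78 → sign +
step 1: pivot -86/13 → sign −
step 2: pivot 9/86 → sign +
step 3: row/col 3 already zero → sign 0
signature = (2, 1, 1)

Answer: (2, 1, 1)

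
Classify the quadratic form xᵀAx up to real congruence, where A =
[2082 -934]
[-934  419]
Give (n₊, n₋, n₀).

step 0: pivot 2082 → sign +
step 1: pivot 1/1041 → sign +
signature = (2, 0, 0)

Answer: (2, 0, 0)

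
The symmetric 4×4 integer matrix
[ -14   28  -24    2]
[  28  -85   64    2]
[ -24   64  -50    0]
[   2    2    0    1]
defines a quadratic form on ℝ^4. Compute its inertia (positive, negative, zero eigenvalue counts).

step 0: pivot -14 → sign −
step 1: pivot -29 → sign −
step 2: pivot -6/203 → sign −
step 3: pivot 3 → sign +
signature = (1, 3, 0)

Answer: (1, 3, 0)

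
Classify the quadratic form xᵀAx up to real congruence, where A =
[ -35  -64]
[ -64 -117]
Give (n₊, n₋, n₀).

Answer: (1, 1, 0)

Derivation:
step 0: pivot -35 → sign −
step 1: pivot 1/35 → sign +
signature = (1, 1, 0)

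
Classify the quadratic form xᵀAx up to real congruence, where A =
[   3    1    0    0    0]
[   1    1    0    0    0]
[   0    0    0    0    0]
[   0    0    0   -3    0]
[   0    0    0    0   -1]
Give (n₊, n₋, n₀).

step 0: pivot 3 → sign +
step 1: pivot 2/3 → sign +
step 2: pivot -3 → sign −
step 3: pivot -1 → sign −
step 4: row/col 4 already zero → sign 0
signature = (2, 2, 1)

Answer: (2, 2, 1)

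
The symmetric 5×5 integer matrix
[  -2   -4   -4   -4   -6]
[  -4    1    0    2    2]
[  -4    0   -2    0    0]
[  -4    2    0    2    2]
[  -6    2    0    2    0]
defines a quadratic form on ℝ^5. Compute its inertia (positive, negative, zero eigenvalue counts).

step 0: pivot -2 → sign −
step 1: pivot 9 → sign +
step 2: pivot -10/9 → sign −
step 3: pivot -2/5 → sign −
step 4: row/col 4 already zero → sign 0
signature = (1, 3, 1)

Answer: (1, 3, 1)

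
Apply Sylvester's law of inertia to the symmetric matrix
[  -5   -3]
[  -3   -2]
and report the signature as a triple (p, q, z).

Answer: (0, 2, 0)

Derivation:
step 0: pivot -5 → sign −
step 1: pivot -1/5 → sign −
signature = (0, 2, 0)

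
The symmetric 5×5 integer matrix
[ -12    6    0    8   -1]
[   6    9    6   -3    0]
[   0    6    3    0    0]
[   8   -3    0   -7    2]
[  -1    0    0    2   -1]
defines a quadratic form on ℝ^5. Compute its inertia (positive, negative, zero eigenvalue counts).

step 0: pivot -12 → sign −
step 1: pivot 12 → sign +
step 2: pivot -7/4 → sign −
step 3: pivot 1/7 → sign +
step 4: row/col 4 already zero → sign 0
signature = (2, 2, 1)

Answer: (2, 2, 1)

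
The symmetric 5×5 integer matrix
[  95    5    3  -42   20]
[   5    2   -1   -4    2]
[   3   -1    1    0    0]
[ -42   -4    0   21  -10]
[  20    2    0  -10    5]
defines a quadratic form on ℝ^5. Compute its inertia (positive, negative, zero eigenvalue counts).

step 0: pivot 95 → sign +
step 1: pivot 33/19 → sign +
step 2: pivot 2/15 → sign +
step 3: pivot 5/11 → sign +
step 4: pivot 1/5 → sign +
signature = (5, 0, 0)

Answer: (5, 0, 0)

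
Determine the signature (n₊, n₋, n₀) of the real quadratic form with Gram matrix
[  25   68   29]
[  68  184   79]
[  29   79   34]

step 0: pivot 25 → sign +
step 1: pivot -24/25 → sign −
step 2: pivot 3/8 → sign +
signature = (2, 1, 0)

Answer: (2, 1, 0)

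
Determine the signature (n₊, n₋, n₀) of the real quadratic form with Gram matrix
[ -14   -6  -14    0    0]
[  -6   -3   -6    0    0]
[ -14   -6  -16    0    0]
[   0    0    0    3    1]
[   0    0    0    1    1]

step 0: pivot -14 → sign −
step 1: pivot -3/7 → sign −
step 2: pivot -2 → sign −
step 3: pivot 3 → sign +
step 4: pivot 2/3 → sign +
signature = (2, 3, 0)

Answer: (2, 3, 0)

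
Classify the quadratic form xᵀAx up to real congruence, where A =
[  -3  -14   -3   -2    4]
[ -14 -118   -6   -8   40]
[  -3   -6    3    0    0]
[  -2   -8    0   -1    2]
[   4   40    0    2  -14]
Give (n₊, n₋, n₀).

step 0: pivot -3 → sign −
step 1: pivot -158/3 → sign −
step 2: pivot 570/79 → sign +
step 3: pivot -29/95 → sign −
step 4: pivot -2/29 → sign −
signature = (1, 4, 0)

Answer: (1, 4, 0)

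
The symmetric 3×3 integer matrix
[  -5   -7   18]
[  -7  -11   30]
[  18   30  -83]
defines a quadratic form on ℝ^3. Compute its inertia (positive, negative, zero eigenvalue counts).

step 0: pivot -5 → sign −
step 1: pivot -6/5 → sign −
step 2: pivot 1 → sign +
signature = (1, 2, 0)

Answer: (1, 2, 0)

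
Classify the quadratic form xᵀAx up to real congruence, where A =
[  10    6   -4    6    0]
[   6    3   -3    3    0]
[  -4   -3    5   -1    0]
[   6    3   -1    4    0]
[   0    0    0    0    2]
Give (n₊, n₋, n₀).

step 0: pivot 10 → sign +
step 1: pivot -3/5 → sign −
step 2: pivot 4 → sign +
step 3: pivot 2 → sign +
step 4: row/col 4 already zero → sign 0
signature = (3, 1, 1)

Answer: (3, 1, 1)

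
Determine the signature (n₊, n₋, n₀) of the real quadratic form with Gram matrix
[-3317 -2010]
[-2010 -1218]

step 0: pivot -3317 → sign −
step 1: pivot -6/3317 → sign −
signature = (0, 2, 0)

Answer: (0, 2, 0)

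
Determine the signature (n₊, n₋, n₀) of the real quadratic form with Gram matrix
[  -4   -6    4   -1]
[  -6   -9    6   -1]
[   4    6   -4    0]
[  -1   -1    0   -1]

step 0: pivot -4 → sign −
step 1: pivot -3/4 → sign −
step 2: pivot 4/3 → sign +
step 3: row/col 3 already zero → sign 0
signature = (1, 2, 1)

Answer: (1, 2, 1)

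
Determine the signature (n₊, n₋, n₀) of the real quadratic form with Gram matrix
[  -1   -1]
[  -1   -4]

Answer: (0, 2, 0)

Derivation:
step 0: pivot -1 → sign −
step 1: pivot -3 → sign −
signature = (0, 2, 0)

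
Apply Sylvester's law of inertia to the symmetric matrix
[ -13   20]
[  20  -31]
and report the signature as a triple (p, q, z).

Answer: (0, 2, 0)

Derivation:
step 0: pivot -13 → sign −
step 1: pivot -3/13 → sign −
signature = (0, 2, 0)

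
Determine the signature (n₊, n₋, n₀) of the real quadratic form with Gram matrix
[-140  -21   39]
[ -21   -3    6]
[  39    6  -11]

Answer: (1, 2, 0)

Derivation:
step 0: pivot -140 → sign −
step 1: pivot 3/20 → sign +
step 2: pivot -2/7 → sign −
signature = (1, 2, 0)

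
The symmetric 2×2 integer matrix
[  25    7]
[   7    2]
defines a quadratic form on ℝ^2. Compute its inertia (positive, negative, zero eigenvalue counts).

Answer: (2, 0, 0)

Derivation:
step 0: pivot 25 → sign +
step 1: pivot 1/25 → sign +
signature = (2, 0, 0)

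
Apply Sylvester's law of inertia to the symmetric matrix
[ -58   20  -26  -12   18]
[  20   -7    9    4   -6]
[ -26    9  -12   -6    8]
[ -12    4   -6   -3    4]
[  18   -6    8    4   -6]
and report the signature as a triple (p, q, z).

step 0: pivot -58 → sign −
step 1: pivot -3/29 → sign −
step 2: pivot -1/3 → sign −
step 3: pivot 1 → sign +
step 4: row/col 4 already zero → sign 0
signature = (1, 3, 1)

Answer: (1, 3, 1)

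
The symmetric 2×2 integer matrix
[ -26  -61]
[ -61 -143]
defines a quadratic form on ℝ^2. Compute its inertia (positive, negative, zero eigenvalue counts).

step 0: pivot -26 → sign −
step 1: pivot 3/26 → sign +
signature = (1, 1, 0)

Answer: (1, 1, 0)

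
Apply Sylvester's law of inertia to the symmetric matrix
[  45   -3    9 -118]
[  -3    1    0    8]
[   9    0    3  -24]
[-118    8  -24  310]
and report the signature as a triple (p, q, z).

Answer: (4, 0, 0)

Derivation:
step 0: pivot 45 → sign +
step 1: pivot 4/5 → sign +
step 2: pivot 3/4 → sign +
step 3: pivot 2/9 → sign +
signature = (4, 0, 0)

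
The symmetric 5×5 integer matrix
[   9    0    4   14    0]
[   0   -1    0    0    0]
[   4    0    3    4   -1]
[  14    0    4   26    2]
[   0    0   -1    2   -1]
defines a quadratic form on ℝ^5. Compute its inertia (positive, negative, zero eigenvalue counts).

Answer: (3, 2, 0)

Derivation:
step 0: pivot 9 → sign +
step 1: pivot -1 → sign −
step 2: pivot 11/9 → sign +
step 3: pivot 2/11 → sign +
step 4: pivot -2 → sign −
signature = (3, 2, 0)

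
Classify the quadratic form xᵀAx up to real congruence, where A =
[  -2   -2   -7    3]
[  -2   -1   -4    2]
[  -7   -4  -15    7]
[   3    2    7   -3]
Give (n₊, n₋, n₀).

Answer: (2, 1, 1)

Derivation:
step 0: pivot -2 → sign −
step 1: pivot 1 → sign +
step 2: pivot 1/2 → sign +
step 3: row/col 3 already zero → sign 0
signature = (2, 1, 1)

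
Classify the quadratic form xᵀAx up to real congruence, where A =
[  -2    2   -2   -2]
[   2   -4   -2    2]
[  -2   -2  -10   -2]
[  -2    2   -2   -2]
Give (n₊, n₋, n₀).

Answer: (0, 2, 2)

Derivation:
step 0: pivot -2 → sign −
step 1: pivot -2 → sign −
step 2: row/col 2 already zero → sign 0
step 3: row/col 3 already zero → sign 0
signature = (0, 2, 2)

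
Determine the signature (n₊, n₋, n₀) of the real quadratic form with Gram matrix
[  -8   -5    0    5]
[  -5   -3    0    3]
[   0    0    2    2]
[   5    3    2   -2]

step 0: pivot -8 → sign −
step 1: pivot 1/8 → sign +
step 2: pivot 2 → sign +
step 3: pivot -1 → sign −
signature = (2, 2, 0)

Answer: (2, 2, 0)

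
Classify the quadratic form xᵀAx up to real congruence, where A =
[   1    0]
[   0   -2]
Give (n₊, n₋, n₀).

Answer: (1, 1, 0)

Derivation:
step 0: pivot 1 → sign +
step 1: pivot -2 → sign −
signature = (1, 1, 0)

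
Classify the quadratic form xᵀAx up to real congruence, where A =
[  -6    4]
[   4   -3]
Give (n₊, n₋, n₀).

step 0: pivot -6 → sign −
step 1: pivot -1/3 → sign −
signature = (0, 2, 0)

Answer: (0, 2, 0)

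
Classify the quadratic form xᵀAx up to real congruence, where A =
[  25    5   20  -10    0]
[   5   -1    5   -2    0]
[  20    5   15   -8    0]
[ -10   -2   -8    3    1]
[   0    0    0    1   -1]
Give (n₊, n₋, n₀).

step 0: pivot 25 → sign +
step 1: pivot -2 → sign −
step 2: pivot -1/2 → sign −
step 3: pivot -1 → sign −
step 4: row/col 4 already zero → sign 0
signature = (1, 3, 1)

Answer: (1, 3, 1)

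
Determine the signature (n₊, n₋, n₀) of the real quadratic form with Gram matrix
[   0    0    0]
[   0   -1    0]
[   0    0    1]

Answer: (1, 1, 1)

Derivation:
step 0: pivot -1 → sign −
step 1: pivot 1 → sign +
step 2: row/col 2 already zero → sign 0
signature = (1, 1, 1)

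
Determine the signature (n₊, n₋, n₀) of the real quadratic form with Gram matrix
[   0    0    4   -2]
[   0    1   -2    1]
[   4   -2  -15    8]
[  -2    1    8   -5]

step 0: pivot 1 → sign +
step 1: pivot -19 → sign −
step 2: pivot 16/19 → sign +
step 3: pivot -3/4 → sign −
signature = (2, 2, 0)

Answer: (2, 2, 0)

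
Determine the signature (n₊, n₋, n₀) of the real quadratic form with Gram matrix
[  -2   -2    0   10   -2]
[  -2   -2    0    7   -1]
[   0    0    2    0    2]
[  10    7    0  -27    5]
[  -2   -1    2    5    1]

Answer: (3, 2, 0)

Derivation:
step 0: pivot -2 → sign −
step 1: pivot 2 → sign +
step 2: pivot 23 → sign +
step 3: pivot -9/23 → sign −
step 4: pivot 2/9 → sign +
signature = (3, 2, 0)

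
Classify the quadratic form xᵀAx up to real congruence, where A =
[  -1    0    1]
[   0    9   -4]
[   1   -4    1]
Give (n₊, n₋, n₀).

step 0: pivot -1 → sign −
step 1: pivot 9 → sign +
step 2: pivot 2/9 → sign +
signature = (2, 1, 0)

Answer: (2, 1, 0)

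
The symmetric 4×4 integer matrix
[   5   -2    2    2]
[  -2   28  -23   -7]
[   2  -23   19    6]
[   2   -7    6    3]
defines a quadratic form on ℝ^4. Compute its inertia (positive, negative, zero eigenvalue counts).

step 0: pivot 5 → sign +
step 1: pivot 136/5 → sign +
step 2: pivot 11/136 → sign +
step 3: pivot 6/11 → sign +
signature = (4, 0, 0)

Answer: (4, 0, 0)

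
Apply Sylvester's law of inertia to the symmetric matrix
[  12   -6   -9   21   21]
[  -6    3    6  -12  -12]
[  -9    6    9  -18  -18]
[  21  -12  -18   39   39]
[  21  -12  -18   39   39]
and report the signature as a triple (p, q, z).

Answer: (2, 1, 2)

Derivation:
step 0: pivot 12 → sign +
step 1: pivot 9/4 → sign +
step 2: pivot -1 → sign −
step 3: row/col 3 already zero → sign 0
step 4: row/col 4 already zero → sign 0
signature = (2, 1, 2)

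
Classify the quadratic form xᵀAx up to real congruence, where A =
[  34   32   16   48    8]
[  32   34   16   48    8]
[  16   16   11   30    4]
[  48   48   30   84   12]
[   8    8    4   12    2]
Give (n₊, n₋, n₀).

step 0: pivot 34 → sign +
step 1: pivot 66/17 → sign +
step 2: pivot 107/33 → sign +
step 3: pivot 24/107 → sign +
step 4: row/col 4 already zero → sign 0
signature = (4, 0, 1)

Answer: (4, 0, 1)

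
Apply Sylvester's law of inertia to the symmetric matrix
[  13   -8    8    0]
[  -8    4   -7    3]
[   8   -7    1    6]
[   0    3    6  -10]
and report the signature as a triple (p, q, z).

Answer: (2, 2, 0)

Derivation:
step 0: pivot 13 → sign +
step 1: pivot -12/13 → sign −
step 2: pivot 3/4 → sign +
step 3: pivot -1 → sign −
signature = (2, 2, 0)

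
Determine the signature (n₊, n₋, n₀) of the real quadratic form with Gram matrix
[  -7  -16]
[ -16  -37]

Answer: (0, 2, 0)

Derivation:
step 0: pivot -7 → sign −
step 1: pivot -3/7 → sign −
signature = (0, 2, 0)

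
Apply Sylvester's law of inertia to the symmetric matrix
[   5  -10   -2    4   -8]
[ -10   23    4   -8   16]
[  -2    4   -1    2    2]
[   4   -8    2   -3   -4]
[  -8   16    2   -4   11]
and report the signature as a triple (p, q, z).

step 0: pivot 5 → sign +
step 1: pivot 3 → sign +
step 2: pivot -9/5 → sign −
step 3: pivot 1 → sign +
step 4: pivot -1 → sign −
signature = (3, 2, 0)

Answer: (3, 2, 0)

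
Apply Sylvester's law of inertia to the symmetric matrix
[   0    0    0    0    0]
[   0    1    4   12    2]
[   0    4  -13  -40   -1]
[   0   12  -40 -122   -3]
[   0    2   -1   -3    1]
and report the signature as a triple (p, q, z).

Answer: (2, 2, 1)

Derivation:
step 0: pivot 1 → sign +
step 1: pivot -29 → sign −
step 2: pivot 30/29 → sign +
step 3: pivot -3/10 → sign −
step 4: row/col 4 already zero → sign 0
signature = (2, 2, 1)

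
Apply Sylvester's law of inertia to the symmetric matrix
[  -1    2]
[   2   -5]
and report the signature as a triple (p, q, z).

step 0: pivot -1 → sign −
step 1: pivot -1 → sign −
signature = (0, 2, 0)

Answer: (0, 2, 0)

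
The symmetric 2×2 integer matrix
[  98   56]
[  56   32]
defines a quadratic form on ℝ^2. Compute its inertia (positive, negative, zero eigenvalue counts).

step 0: pivot 98 → sign +
step 1: row/col 1 already zero → sign 0
signature = (1, 0, 1)

Answer: (1, 0, 1)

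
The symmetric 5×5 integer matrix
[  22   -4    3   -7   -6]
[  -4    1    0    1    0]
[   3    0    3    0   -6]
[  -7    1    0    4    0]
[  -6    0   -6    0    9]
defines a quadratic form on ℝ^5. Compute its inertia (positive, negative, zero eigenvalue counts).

Answer: (3, 1, 1)

Derivation:
step 0: pivot 22 → sign +
step 1: pivot 3/11 → sign +
step 2: pivot 3/2 → sign +
step 3: pivot -3 → sign −
step 4: row/col 4 already zero → sign 0
signature = (3, 1, 1)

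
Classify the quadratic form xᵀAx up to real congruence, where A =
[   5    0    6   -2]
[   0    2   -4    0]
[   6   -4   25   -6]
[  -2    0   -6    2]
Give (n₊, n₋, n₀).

step 0: pivot 5 → sign +
step 1: pivot 2 → sign +
step 2: pivot 49/5 → sign +
step 3: pivot -6/49 → sign −
signature = (3, 1, 0)

Answer: (3, 1, 0)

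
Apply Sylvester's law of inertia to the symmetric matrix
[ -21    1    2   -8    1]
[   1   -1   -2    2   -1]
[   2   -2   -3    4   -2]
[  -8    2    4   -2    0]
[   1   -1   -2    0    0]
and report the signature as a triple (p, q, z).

Answer: (2, 3, 0)

Derivation:
step 0: pivot -21 → sign −
step 1: pivot -20/21 → sign −
step 2: pivot 1 → sign +
step 3: pivot 19/5 → sign +
step 4: pivot -1/19 → sign −
signature = (2, 3, 0)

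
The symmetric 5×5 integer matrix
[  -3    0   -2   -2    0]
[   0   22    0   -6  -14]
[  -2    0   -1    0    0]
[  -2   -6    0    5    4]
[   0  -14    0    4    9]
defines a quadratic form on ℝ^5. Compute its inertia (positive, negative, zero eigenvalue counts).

step 0: pivot -3 → sign −
step 1: pivot 22 → sign +
step 2: pivot 1/3 → sign +
step 3: pivot -7/11 → sign −
step 4: pivot 1/7 → sign +
signature = (3, 2, 0)

Answer: (3, 2, 0)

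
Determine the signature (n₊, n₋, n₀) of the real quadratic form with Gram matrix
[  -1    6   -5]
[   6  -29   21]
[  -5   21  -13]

step 0: pivot -1 → sign −
step 1: pivot 7 → sign +
step 2: pivot 3/7 → sign +
signature = (2, 1, 0)

Answer: (2, 1, 0)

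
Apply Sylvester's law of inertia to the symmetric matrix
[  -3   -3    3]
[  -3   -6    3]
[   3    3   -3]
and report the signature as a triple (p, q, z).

Answer: (0, 2, 1)

Derivation:
step 0: pivot -3 → sign −
step 1: pivot -3 → sign −
step 2: row/col 2 already zero → sign 0
signature = (0, 2, 1)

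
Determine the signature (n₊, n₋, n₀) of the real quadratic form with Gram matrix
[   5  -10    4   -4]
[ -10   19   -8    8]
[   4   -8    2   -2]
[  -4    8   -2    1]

Answer: (1, 3, 0)

Derivation:
step 0: pivot 5 → sign +
step 1: pivot -1 → sign −
step 2: pivot -6/5 → sign −
step 3: pivot -1 → sign −
signature = (1, 3, 0)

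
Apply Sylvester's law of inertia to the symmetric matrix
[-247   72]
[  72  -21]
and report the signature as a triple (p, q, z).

step 0: pivot -247 → sign −
step 1: pivot -3/247 → sign −
signature = (0, 2, 0)

Answer: (0, 2, 0)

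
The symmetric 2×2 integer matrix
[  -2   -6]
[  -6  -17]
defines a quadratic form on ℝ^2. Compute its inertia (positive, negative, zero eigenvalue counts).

Answer: (1, 1, 0)

Derivation:
step 0: pivot -2 → sign −
step 1: pivot 1 → sign +
signature = (1, 1, 0)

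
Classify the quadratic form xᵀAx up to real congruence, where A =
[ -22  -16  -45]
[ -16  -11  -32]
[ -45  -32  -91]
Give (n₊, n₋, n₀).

step 0: pivot -22 → sign −
step 1: pivot 7/11 → sign +
step 2: pivot 3/14 → sign +
signature = (2, 1, 0)

Answer: (2, 1, 0)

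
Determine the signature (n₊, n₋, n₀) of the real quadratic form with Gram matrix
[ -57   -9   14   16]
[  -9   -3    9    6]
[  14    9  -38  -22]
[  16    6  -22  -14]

Answer: (0, 4, 0)

Derivation:
step 0: pivot -57 → sign −
step 1: pivot -30/19 → sign −
step 2: pivot -161/30 → sign −
step 3: pivot -6/161 → sign −
signature = (0, 4, 0)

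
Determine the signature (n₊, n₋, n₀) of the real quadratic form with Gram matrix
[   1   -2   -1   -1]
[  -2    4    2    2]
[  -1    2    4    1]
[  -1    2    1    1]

step 0: pivot 1 → sign +
step 1: pivot 3 → sign +
step 2: row/col 2 already zero → sign 0
step 3: row/col 3 already zero → sign 0
signature = (2, 0, 2)

Answer: (2, 0, 2)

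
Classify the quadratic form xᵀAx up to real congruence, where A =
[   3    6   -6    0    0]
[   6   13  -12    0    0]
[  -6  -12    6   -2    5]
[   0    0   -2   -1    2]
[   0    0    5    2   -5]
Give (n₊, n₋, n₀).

step 0: pivot 3 → sign +
step 1: pivot 1 → sign +
step 2: pivot -6 → sign −
step 3: pivot -1/3 → sign −
step 4: pivot -1/2 → sign −
signature = (2, 3, 0)

Answer: (2, 3, 0)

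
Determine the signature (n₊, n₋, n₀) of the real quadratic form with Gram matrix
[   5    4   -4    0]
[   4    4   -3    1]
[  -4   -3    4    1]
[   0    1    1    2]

step 0: pivot 5 → sign +
step 1: pivot 4/5 → sign +
step 2: pivot 3/4 → sign +
step 3: row/col 3 already zero → sign 0
signature = (3, 0, 1)

Answer: (3, 0, 1)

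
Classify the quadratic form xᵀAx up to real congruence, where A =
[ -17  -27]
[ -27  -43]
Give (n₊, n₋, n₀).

step 0: pivot -17 → sign −
step 1: pivot -2/17 → sign −
signature = (0, 2, 0)

Answer: (0, 2, 0)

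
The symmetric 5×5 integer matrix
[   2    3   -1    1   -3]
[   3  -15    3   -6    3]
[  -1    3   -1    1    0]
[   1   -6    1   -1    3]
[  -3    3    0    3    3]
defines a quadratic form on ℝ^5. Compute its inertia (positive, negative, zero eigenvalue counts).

Answer: (2, 2, 1)

Derivation:
step 0: pivot 2 → sign +
step 1: pivot -39/2 → sign −
step 2: pivot -6/13 → sign −
step 3: pivot 3/2 → sign +
step 4: row/col 4 already zero → sign 0
signature = (2, 2, 1)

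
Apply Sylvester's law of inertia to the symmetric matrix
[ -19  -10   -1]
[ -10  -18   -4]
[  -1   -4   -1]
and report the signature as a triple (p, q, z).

step 0: pivot -19 → sign −
step 1: pivot -242/19 → sign −
step 2: row/col 2 already zero → sign 0
signature = (0, 2, 1)

Answer: (0, 2, 1)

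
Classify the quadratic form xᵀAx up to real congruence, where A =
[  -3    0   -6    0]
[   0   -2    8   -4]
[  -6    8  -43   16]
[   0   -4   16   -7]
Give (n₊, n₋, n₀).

step 0: pivot -3 → sign −
step 1: pivot -2 → sign −
step 2: pivot 1 → sign +
step 3: pivot 1 → sign +
signature = (2, 2, 0)

Answer: (2, 2, 0)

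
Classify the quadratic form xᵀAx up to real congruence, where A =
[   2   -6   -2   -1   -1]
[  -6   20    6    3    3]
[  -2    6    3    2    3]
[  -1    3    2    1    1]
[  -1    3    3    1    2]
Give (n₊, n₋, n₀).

step 0: pivot 2 → sign +
step 1: pivot 2 → sign +
step 2: pivot 1 → sign +
step 3: pivot -1/2 → sign −
step 4: pivot 2 → sign +
signature = (4, 1, 0)

Answer: (4, 1, 0)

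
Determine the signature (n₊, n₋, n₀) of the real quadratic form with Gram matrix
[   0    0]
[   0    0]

Answer: (0, 0, 2)

Derivation:
step 0: row/col 0 already zero → sign 0
step 1: row/col 1 already zero → sign 0
signature = (0, 0, 2)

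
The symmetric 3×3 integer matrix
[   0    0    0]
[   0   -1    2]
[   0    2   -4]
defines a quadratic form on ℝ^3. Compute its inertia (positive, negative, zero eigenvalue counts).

Answer: (0, 1, 2)

Derivation:
step 0: pivot -1 → sign −
step 1: row/col 1 already zero → sign 0
step 2: row/col 2 already zero → sign 0
signature = (0, 1, 2)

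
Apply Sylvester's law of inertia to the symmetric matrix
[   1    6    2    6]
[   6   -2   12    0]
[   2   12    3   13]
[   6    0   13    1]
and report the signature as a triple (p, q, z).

step 0: pivot 1 → sign +
step 1: pivot -38 → sign −
step 2: pivot -1 → sign −
step 3: pivot 2/19 → sign +
signature = (2, 2, 0)

Answer: (2, 2, 0)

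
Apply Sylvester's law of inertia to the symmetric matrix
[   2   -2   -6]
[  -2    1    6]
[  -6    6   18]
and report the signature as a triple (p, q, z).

Answer: (1, 1, 1)

Derivation:
step 0: pivot 2 → sign +
step 1: pivot -1 → sign −
step 2: row/col 2 already zero → sign 0
signature = (1, 1, 1)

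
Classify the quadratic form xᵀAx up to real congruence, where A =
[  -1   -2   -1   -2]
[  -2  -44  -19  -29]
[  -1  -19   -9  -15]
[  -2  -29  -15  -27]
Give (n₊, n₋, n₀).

Answer: (0, 4, 0)

Derivation:
step 0: pivot -1 → sign −
step 1: pivot -40 → sign −
step 2: pivot -31/40 → sign −
step 3: pivot -3/31 → sign −
signature = (0, 4, 0)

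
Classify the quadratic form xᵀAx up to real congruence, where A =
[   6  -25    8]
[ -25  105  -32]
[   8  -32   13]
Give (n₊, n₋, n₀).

Answer: (3, 0, 0)

Derivation:
step 0: pivot 6 → sign +
step 1: pivot 5/6 → sign +
step 2: pivot 1/5 → sign +
signature = (3, 0, 0)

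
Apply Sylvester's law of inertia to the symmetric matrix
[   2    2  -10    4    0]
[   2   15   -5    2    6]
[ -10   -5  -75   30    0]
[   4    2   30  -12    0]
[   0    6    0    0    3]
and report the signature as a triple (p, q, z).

step 0: pivot 2 → sign +
step 1: pivot 13 → sign +
step 2: pivot -1650/13 → sign −
step 3: pivot 3/11 → sign +
step 4: row/col 4 already zero → sign 0
signature = (3, 1, 1)

Answer: (3, 1, 1)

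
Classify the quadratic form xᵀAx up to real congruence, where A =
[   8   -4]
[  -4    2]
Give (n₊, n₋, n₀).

Answer: (1, 0, 1)

Derivation:
step 0: pivot 8 → sign +
step 1: row/col 1 already zero → sign 0
signature = (1, 0, 1)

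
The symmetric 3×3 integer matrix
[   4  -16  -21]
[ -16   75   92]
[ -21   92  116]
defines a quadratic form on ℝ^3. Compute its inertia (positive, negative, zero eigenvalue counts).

step 0: pivot 4 → sign +
step 1: pivot 11 → sign +
step 2: pivot -3/44 → sign −
signature = (2, 1, 0)

Answer: (2, 1, 0)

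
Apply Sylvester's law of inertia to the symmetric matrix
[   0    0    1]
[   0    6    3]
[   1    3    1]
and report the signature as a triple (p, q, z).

Answer: (2, 1, 0)

Derivation:
step 0: pivot 6 → sign +
step 1: pivot -1/2 → sign −
step 2: pivot 2 → sign +
signature = (2, 1, 0)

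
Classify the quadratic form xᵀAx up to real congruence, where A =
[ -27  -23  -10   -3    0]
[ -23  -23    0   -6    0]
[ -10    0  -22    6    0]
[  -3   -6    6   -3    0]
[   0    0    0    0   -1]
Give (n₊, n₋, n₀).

Answer: (2, 3, 0)

Derivation:
step 0: pivot -27 → sign −
step 1: pivot -92/27 → sign −
step 2: pivot 3 → sign +
step 3: pivot 3/46 → sign +
step 4: pivot -1 → sign −
signature = (2, 3, 0)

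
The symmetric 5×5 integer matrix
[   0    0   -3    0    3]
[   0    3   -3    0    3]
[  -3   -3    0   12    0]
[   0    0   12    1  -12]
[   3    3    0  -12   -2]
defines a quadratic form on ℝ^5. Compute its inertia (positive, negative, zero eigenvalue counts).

Answer: (3, 2, 0)

Derivation:
step 0: pivot 3 → sign +
step 1: pivot -3 → sign −
step 2: pivot 3 → sign +
step 3: pivot 1 → sign +
step 4: pivot -2 → sign −
signature = (3, 2, 0)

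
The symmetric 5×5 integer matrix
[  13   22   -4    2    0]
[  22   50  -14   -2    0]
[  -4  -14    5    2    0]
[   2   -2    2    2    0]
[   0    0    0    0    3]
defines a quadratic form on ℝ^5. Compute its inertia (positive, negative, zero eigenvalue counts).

Answer: (3, 1, 1)

Derivation:
step 0: pivot 13 → sign +
step 1: pivot 166/13 → sign +
step 2: pivot -27/83 → sign −
step 3: pivot 3 → sign +
step 4: row/col 4 already zero → sign 0
signature = (3, 1, 1)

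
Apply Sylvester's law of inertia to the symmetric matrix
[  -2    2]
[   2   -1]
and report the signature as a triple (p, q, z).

Answer: (1, 1, 0)

Derivation:
step 0: pivot -2 → sign −
step 1: pivot 1 → sign +
signature = (1, 1, 0)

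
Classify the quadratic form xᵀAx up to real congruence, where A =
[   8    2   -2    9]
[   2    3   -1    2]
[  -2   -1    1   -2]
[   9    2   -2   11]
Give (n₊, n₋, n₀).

step 0: pivot 8 → sign +
step 1: pivot 5/2 → sign +
step 2: pivot 2/5 → sign +
step 3: pivot 3/4 → sign +
signature = (4, 0, 0)

Answer: (4, 0, 0)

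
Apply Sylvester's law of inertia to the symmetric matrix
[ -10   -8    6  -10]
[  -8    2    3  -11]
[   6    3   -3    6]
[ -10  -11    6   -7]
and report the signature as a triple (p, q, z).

step 0: pivot -10 → sign −
step 1: pivot 42/5 → sign +
step 2: pivot 3/14 → sign +
step 3: row/col 3 already zero → sign 0
signature = (2, 1, 1)

Answer: (2, 1, 1)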